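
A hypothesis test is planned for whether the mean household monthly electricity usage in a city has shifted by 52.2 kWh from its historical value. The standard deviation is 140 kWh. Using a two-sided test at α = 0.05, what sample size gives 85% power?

For a one-sample z-test, n = ((z_{α/2} + z_β)·σ/δ)².
z_{α/2} = 1.960 (two-sided α = 0.05); z_β = 1.036 (power 85% → β = 0.15).
n = (2.996 × 140 / 52.2)² = 64.57
Round up: n = 65.

65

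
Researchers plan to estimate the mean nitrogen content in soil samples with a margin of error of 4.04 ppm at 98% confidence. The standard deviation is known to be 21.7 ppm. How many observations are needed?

For a mean, the margin of error is E = z·σ/√n, so n = (zσ/E)².
At 98% confidence, z = 2.326.
n = (2.326 × 21.7 / 4.04)² = 156.09
Round up: n = 157.

157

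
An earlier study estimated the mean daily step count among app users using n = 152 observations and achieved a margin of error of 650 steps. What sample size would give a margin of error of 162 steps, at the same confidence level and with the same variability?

Margin of error scales as 1/√n, so n₂ = n₁·(E₁/E₂)².
n₂ = 152 × (650/162)² = 152 × 16.1 = 2447.20
Round up: n₂ = 2448.

n = 2448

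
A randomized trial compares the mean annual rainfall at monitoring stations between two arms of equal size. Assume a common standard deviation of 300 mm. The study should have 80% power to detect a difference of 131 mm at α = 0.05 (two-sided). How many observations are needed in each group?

For two equal groups, n per group = 2·((z_{α/2} + z_β)·σ/δ)².
z_{α/2} = 1.960; z_β = 0.842 (power 80%).
n = 2 × (2.802 × 300 / 131)² = 2 × 41.18 = 82.36
Round up: n = 83 per group.

83 per group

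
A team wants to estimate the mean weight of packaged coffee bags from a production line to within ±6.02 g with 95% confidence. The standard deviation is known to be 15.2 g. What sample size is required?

25

For a mean, the margin of error is E = z·σ/√n, so n = (zσ/E)².
At 95% confidence, z = 1.960.
n = (1.960 × 15.2 / 6.02)² = 24.49
Round up: n = 25.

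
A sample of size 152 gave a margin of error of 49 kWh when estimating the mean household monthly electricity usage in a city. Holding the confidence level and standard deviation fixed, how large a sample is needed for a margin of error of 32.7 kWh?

Margin of error scales as 1/√n, so n₂ = n₁·(E₁/E₂)².
n₂ = 152 × (49/32.7)² = 152 × 2.245 = 341.24
Round up: n₂ = 342.

342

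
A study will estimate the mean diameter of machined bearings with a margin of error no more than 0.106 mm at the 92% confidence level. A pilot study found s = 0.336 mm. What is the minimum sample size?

31

For a mean, the margin of error is E = z·σ/√n, so n = (zσ/E)².
At 92% confidence, z = 1.751.
n = (1.751 × 0.336 / 0.106)² = 30.81
Round up: n = 31.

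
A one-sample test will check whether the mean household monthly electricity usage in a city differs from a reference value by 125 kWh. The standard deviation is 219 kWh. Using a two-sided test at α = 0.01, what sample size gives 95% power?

55

For a one-sample z-test, n = ((z_{α/2} + z_β)·σ/δ)².
z_{α/2} = 2.576 (two-sided α = 0.01); z_β = 1.645 (power 95% → β = 0.05).
n = (4.221 × 219 / 125)² = 54.69
Round up: n = 55.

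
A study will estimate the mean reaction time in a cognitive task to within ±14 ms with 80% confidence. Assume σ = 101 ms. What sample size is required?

n = 86

For a mean, the margin of error is E = z·σ/√n, so n = (zσ/E)².
At 80% confidence, z = 1.282.
n = (1.282 × 101 / 14)² = 85.54
Round up: n = 86.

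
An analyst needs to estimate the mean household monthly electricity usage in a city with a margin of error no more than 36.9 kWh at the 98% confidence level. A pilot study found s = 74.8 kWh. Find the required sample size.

For a mean, the margin of error is E = z·σ/√n, so n = (zσ/E)².
At 98% confidence, z = 2.326.
n = (2.326 × 74.8 / 36.9)² = 22.23
Round up: n = 23.

n = 23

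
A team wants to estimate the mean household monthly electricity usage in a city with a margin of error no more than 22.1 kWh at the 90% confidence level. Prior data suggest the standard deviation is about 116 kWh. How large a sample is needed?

For a mean, the margin of error is E = z·σ/√n, so n = (zσ/E)².
At 90% confidence, z = 1.645.
n = (1.645 × 116 / 22.1)² = 74.55
Round up: n = 75.

75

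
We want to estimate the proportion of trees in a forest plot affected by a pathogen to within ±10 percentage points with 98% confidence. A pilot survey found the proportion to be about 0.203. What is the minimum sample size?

For a proportion with margin E = 0.1 at 98% confidence, z = 2.326.
n = p̂(1−p̂)(z/E)² = 0.203 × 0.797 × (2.326/0.1)² = 87.53
Round up: n = 88.

88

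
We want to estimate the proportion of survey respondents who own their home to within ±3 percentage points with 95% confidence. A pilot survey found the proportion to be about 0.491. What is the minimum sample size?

For a proportion with margin E = 0.03 at 95% confidence, z = 1.960.
n = p̂(1−p̂)(z/E)² = 0.491 × 0.509 × (1.960/0.03)² = 1066.77
Round up: n = 1067.

1067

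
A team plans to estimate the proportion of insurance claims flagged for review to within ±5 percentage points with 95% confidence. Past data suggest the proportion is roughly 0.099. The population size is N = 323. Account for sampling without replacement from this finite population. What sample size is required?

n = 97

For a proportion with margin E = 0.05 at 95% confidence, z = 1.960.
n = p̂(1−p̂)(z/E)² = 0.099 × 0.901 × (1.960/0.05)² = 137.07 — call this n₀.
Finite-population correction with N = 323: n = n₀ / (1 + (n₀−1)/N) = 137.07 / 1.421 = 96.46
Round up: n = 97.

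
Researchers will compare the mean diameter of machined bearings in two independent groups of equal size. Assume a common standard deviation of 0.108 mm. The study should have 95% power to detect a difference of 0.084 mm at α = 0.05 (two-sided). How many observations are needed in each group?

For two equal groups, n per group = 2·((z_{α/2} + z_β)·σ/δ)².
z_{α/2} = 1.960; z_β = 1.645 (power 95%).
n = 2 × (3.605 × 0.108 / 0.084)² = 2 × 21.48 = 42.96
Round up: n = 43 per group.

43 per group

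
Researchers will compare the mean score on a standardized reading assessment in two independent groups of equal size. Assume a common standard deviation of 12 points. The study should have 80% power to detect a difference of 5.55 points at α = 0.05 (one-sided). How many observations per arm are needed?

58 per group

For two equal groups, n per group = 2·((z_α + z_β)·σ/δ)².
z_α = 1.645; z_β = 0.842 (power 80%).
n = 2 × (2.487 × 12 / 5.55)² = 2 × 28.92 = 57.84
Round up: n = 58 per group.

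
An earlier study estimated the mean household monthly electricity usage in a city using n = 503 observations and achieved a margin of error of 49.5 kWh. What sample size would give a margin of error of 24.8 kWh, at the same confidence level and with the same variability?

Margin of error scales as 1/√n, so n₂ = n₁·(E₁/E₂)².
n₂ = 503 × (49.5/24.8)² = 503 × 3.984 = 2003.95
Round up: n₂ = 2004.

2004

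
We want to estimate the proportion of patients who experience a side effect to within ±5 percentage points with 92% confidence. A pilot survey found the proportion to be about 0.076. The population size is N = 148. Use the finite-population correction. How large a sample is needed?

For a proportion with margin E = 0.05 at 92% confidence, z = 1.751.
n = p̂(1−p̂)(z/E)² = 0.076 × 0.924 × (1.751/0.05)² = 86.12 — call this n₀.
Finite-population correction with N = 148: n = n₀ / (1 + (n₀−1)/N) = 86.12 / 1.575 = 54.68
Round up: n = 55.

n = 55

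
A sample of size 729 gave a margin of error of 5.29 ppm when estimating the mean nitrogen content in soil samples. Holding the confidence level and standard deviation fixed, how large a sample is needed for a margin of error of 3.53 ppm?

Margin of error scales as 1/√n, so n₂ = n₁·(E₁/E₂)².
n₂ = 729 × (5.29/3.53)² = 729 × 2.246 = 1637.33
Round up: n₂ = 1638.

1638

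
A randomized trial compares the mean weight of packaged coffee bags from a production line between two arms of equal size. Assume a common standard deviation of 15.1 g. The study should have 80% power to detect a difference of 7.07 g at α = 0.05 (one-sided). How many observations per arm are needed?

For two equal groups, n per group = 2·((z_α + z_β)·σ/δ)².
z_α = 1.645; z_β = 0.842 (power 80%).
n = 2 × (2.487 × 15.1 / 7.07)² = 2 × 28.21 = 56.42
Round up: n = 57 per group.

57 per group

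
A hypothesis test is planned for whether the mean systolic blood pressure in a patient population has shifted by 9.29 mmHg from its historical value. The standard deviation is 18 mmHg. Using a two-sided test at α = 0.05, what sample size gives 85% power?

For a one-sample z-test, n = ((z_{α/2} + z_β)·σ/δ)².
z_{α/2} = 1.960 (two-sided α = 0.05); z_β = 1.036 (power 85% → β = 0.15).
n = (2.996 × 18 / 9.29)² = 33.70
Round up: n = 34.

34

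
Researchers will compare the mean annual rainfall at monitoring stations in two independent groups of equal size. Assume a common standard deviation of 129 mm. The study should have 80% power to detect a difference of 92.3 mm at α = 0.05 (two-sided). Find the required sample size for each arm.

31 per group

For two equal groups, n per group = 2·((z_{α/2} + z_β)·σ/δ)².
z_{α/2} = 1.960; z_β = 0.842 (power 80%).
n = 2 × (2.802 × 129 / 92.3)² = 2 × 15.34 = 30.68
Round up: n = 31 per group.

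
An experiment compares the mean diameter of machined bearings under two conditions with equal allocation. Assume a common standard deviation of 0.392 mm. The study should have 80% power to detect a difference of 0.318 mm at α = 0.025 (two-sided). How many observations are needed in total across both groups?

For two equal groups, n per group = 2·((z_{α/2} + z_β)·σ/δ)².
z_{α/2} = 2.241; z_β = 0.842 (power 80%).
n = 2 × (3.083 × 0.392 / 0.318)² = 2 × 14.44 = 28.88
Round up: n = 29 per group.
Total across both groups: 2 × 29 = 58.

58 total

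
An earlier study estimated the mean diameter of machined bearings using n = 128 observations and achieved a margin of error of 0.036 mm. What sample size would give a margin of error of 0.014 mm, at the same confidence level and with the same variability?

Margin of error scales as 1/√n, so n₂ = n₁·(E₁/E₂)².
n₂ = 128 × (0.036/0.014)² = 128 × 6.612 = 846.34
Round up: n₂ = 847.

847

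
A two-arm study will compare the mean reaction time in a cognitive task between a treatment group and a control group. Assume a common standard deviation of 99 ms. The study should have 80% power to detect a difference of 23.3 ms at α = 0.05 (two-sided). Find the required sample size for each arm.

For two equal groups, n per group = 2·((z_{α/2} + z_β)·σ/δ)².
z_{α/2} = 1.960; z_β = 0.842 (power 80%).
n = 2 × (2.802 × 99 / 23.3)² = 2 × 141.74 = 283.48
Round up: n = 284 per group.

284 per group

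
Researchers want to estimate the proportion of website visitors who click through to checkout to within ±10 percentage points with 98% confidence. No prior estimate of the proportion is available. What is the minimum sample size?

For a proportion with margin E = 0.1 at 98% confidence, z = 2.326.
With no prior estimate, use p = 0.5, which maximizes p(1−p) at 0.25.
n = 0.25 × (z/E)² = 0.25 × (2.326/0.1)² = 135.26
Round up: n = 136.

136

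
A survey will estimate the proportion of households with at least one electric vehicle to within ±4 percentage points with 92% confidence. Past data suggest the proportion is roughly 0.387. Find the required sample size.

For a proportion with margin E = 0.04 at 92% confidence, z = 1.751.
n = p̂(1−p̂)(z/E)² = 0.387 × 0.613 × (1.751/0.04)² = 454.59
Round up: n = 455.

455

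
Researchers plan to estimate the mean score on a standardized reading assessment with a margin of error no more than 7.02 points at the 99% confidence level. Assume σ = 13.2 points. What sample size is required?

For a mean, the margin of error is E = z·σ/√n, so n = (zσ/E)².
At 99% confidence, z = 2.576.
n = (2.576 × 13.2 / 7.02)² = 23.46
Round up: n = 24.

n = 24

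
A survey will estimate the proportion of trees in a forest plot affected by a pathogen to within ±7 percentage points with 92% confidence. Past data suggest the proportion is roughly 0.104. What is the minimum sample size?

For a proportion with margin E = 0.07 at 92% confidence, z = 1.751.
n = p̂(1−p̂)(z/E)² = 0.104 × 0.896 × (1.751/0.07)² = 58.31
Round up: n = 59.

n = 59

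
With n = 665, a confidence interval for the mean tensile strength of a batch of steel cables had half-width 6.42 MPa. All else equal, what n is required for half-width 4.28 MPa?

1497

Margin of error scales as 1/√n, so n₂ = n₁·(E₁/E₂)².
n₂ = 665 × (6.42/4.28)² = 665 × 2.25 = 1496.25
Round up: n₂ = 1497.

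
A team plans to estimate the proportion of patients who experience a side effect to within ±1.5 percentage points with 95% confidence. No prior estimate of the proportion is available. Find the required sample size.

4269

For a proportion with margin E = 0.015 at 95% confidence, z = 1.960.
With no prior estimate, use p = 0.5, which maximizes p(1−p) at 0.25.
n = 0.25 × (z/E)² = 0.25 × (1.960/0.015)² = 4268.44
Round up: n = 4269.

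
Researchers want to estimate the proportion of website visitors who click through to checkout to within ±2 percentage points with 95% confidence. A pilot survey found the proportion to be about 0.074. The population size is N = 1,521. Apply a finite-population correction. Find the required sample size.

For a proportion with margin E = 0.02 at 95% confidence, z = 1.960.
n = p̂(1−p̂)(z/E)² = 0.074 × 0.926 × (1.960/0.02)² = 658.10 — call this n₀.
Finite-population correction with N = 1,521: n = n₀ / (1 + (n₀−1)/N) = 658.10 / 1.432 = 459.57
Round up: n = 460.

460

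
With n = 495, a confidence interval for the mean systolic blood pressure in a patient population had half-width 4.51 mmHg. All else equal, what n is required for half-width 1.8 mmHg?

n = 3108

Margin of error scales as 1/√n, so n₂ = n₁·(E₁/E₂)².
n₂ = 495 × (4.51/1.8)² = 495 × 6.278 = 3107.61
Round up: n₂ = 3108.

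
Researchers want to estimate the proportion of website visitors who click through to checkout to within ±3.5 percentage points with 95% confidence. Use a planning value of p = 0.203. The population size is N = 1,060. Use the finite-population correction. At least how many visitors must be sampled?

For a proportion with margin E = 0.035 at 95% confidence, z = 1.960.
n = p̂(1−p̂)(z/E)² = 0.203 × 0.797 × (1.960/0.035)² = 507.38 — call this n₀.
Finite-population correction with N = 1,060: n = n₀ / (1 + (n₀−1)/N) = 507.38 / 1.478 = 343.29
Round up: n = 344.

344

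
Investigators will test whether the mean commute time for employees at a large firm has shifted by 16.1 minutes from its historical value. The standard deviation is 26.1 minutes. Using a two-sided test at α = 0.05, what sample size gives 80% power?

For a one-sample z-test, n = ((z_{α/2} + z_β)·σ/δ)².
z_{α/2} = 1.960 (two-sided α = 0.05); z_β = 0.842 (power 80% → β = 0.2).
n = (2.802 × 26.1 / 16.1)² = 20.63
Round up: n = 21.

21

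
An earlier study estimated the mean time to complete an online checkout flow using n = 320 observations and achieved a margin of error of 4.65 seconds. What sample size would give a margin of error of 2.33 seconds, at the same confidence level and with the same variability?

Margin of error scales as 1/√n, so n₂ = n₁·(E₁/E₂)².
n₂ = 320 × (4.65/2.33)² = 320 × 3.983 = 1274.56
Round up: n₂ = 1275.

1275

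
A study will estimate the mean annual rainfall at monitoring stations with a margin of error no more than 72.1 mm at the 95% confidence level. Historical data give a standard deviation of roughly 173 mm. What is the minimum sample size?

23

For a mean, the margin of error is E = z·σ/√n, so n = (zσ/E)².
At 95% confidence, z = 1.960.
n = (1.960 × 173 / 72.1)² = 22.12
Round up: n = 23.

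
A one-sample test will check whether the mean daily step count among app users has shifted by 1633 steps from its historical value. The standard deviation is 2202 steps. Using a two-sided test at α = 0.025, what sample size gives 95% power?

28

For a one-sample z-test, n = ((z_{α/2} + z_β)·σ/δ)².
z_{α/2} = 2.241 (two-sided α = 0.025); z_β = 1.645 (power 95% → β = 0.05).
n = (3.886 × 2202 / 1633)² = 27.46
Round up: n = 28.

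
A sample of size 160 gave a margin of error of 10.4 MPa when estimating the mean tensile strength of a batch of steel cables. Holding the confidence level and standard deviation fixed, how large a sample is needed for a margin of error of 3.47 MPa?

Margin of error scales as 1/√n, so n₂ = n₁·(E₁/E₂)².
n₂ = 160 × (10.4/3.47)² = 160 × 8.983 = 1437.28
Round up: n₂ = 1438.

1438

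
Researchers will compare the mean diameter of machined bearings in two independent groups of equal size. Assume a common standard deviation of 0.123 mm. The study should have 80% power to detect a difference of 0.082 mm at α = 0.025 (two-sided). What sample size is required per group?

43 per group

For two equal groups, n per group = 2·((z_{α/2} + z_β)·σ/δ)².
z_{α/2} = 2.241; z_β = 0.842 (power 80%).
n = 2 × (3.083 × 0.123 / 0.082)² = 2 × 21.39 = 42.78
Round up: n = 43 per group.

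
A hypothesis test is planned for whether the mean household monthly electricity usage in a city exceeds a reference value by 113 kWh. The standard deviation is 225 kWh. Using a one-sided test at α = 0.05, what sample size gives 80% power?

For a one-sample z-test, n = ((z_α + z_β)·σ/δ)².
z_α = 1.645 (one-sided α = 0.05); z_β = 0.842 (power 80% → β = 0.2).
n = (2.487 × 225 / 113)² = 24.52
Round up: n = 25.

25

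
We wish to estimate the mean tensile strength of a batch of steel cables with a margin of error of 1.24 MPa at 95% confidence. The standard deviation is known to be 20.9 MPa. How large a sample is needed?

1092

For a mean, the margin of error is E = z·σ/√n, so n = (zσ/E)².
At 95% confidence, z = 1.960.
n = (1.960 × 20.9 / 1.24)² = 1091.34
Round up: n = 1092.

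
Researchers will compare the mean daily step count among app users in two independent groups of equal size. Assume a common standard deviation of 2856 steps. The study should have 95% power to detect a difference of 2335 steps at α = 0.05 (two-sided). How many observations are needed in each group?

For two equal groups, n per group = 2·((z_{α/2} + z_β)·σ/δ)².
z_{α/2} = 1.960; z_β = 1.645 (power 95%).
n = 2 × (3.605 × 2856 / 2335)² = 2 × 19.44 = 38.88
Round up: n = 39 per group.

39 per group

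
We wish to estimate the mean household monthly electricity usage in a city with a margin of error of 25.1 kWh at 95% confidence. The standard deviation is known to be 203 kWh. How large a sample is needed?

n = 252

For a mean, the margin of error is E = z·σ/√n, so n = (zσ/E)².
At 95% confidence, z = 1.960.
n = (1.960 × 203 / 25.1)² = 251.28
Round up: n = 252.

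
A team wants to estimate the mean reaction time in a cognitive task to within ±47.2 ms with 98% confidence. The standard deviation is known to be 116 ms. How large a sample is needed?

33

For a mean, the margin of error is E = z·σ/√n, so n = (zσ/E)².
At 98% confidence, z = 2.326.
n = (2.326 × 116 / 47.2)² = 32.68
Round up: n = 33.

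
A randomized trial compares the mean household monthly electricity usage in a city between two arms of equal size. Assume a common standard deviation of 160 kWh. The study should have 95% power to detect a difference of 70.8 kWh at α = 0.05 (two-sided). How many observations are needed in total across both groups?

For two equal groups, n per group = 2·((z_{α/2} + z_β)·σ/δ)².
z_{α/2} = 1.960; z_β = 1.645 (power 95%).
n = 2 × (3.605 × 160 / 70.8)² = 2 × 66.37 = 132.74
Round up: n = 133 per group.
Total across both groups: 2 × 133 = 266.

266 total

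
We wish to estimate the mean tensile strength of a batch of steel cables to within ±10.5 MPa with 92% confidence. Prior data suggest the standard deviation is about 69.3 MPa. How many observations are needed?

n = 134

For a mean, the margin of error is E = z·σ/√n, so n = (zσ/E)².
At 92% confidence, z = 1.751.
n = (1.751 × 69.3 / 10.5)² = 133.56
Round up: n = 134.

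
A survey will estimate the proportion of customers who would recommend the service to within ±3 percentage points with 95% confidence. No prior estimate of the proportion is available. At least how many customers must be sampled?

For a proportion with margin E = 0.03 at 95% confidence, z = 1.960.
With no prior estimate, use p = 0.5, which maximizes p(1−p) at 0.25.
n = 0.25 × (z/E)² = 0.25 × (1.960/0.03)² = 1067.11
Round up: n = 1068.

n = 1068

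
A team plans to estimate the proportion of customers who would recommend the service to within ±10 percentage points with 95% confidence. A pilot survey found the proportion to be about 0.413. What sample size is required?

For a proportion with margin E = 0.1 at 95% confidence, z = 1.960.
n = p̂(1−p̂)(z/E)² = 0.413 × 0.587 × (1.960/0.1)² = 93.13
Round up: n = 94.

n = 94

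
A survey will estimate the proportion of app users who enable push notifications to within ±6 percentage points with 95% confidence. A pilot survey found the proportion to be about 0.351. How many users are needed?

For a proportion with margin E = 0.06 at 95% confidence, z = 1.960.
n = p̂(1−p̂)(z/E)² = 0.351 × 0.649 × (1.960/0.06)² = 243.09
Round up: n = 244.

244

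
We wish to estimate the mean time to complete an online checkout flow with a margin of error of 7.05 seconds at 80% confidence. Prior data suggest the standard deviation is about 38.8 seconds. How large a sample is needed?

For a mean, the margin of error is E = z·σ/√n, so n = (zσ/E)².
At 80% confidence, z = 1.282.
n = (1.282 × 38.8 / 7.05)² = 49.78
Round up: n = 50.

50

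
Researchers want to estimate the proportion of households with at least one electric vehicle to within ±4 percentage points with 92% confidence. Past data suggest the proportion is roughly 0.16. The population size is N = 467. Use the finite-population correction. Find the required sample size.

n = 167

For a proportion with margin E = 0.04 at 92% confidence, z = 1.751.
n = p̂(1−p̂)(z/E)² = 0.16 × 0.84 × (1.751/0.04)² = 257.54 — call this n₀.
Finite-population correction with N = 467: n = n₀ / (1 + (n₀−1)/N) = 257.54 / 1.549 = 166.26
Round up: n = 167.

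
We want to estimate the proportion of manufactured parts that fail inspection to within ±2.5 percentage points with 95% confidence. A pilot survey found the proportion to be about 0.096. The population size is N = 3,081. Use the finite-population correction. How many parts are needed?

n = 455

For a proportion with margin E = 0.025 at 95% confidence, z = 1.960.
n = p̂(1−p̂)(z/E)² = 0.096 × 0.904 × (1.960/0.025)² = 533.42 — call this n₀.
Finite-population correction with N = 3,081: n = n₀ / (1 + (n₀−1)/N) = 533.42 / 1.173 = 454.75
Round up: n = 455.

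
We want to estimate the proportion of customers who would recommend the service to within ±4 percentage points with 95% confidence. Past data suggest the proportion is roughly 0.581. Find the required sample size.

For a proportion with margin E = 0.04 at 95% confidence, z = 1.960.
n = p̂(1−p̂)(z/E)² = 0.581 × 0.419 × (1.960/0.04)² = 584.50
Round up: n = 585.

585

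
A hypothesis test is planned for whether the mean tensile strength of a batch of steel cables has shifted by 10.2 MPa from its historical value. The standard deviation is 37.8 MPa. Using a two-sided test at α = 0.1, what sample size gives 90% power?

For a one-sample z-test, n = ((z_{α/2} + z_β)·σ/δ)².
z_{α/2} = 1.645 (two-sided α = 0.1); z_β = 1.282 (power 90% → β = 0.1).
n = (2.927 × 37.8 / 10.2)² = 117.66
Round up: n = 118.

n = 118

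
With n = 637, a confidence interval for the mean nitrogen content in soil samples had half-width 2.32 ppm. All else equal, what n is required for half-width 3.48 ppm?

n = 284

Margin of error scales as 1/√n, so n₂ = n₁·(E₁/E₂)².
n₂ = 637 × (2.32/3.48)² = 637 × 0.4444 = 283.08
Round up: n₂ = 284.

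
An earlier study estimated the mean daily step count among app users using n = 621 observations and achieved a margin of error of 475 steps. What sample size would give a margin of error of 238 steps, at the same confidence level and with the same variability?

n = 2474

Margin of error scales as 1/√n, so n₂ = n₁·(E₁/E₂)².
n₂ = 621 × (475/238)² = 621 × 3.983 = 2473.44
Round up: n₂ = 2474.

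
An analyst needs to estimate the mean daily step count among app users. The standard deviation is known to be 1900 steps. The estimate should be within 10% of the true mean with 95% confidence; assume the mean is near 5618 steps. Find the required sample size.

n = 44

For a mean, the margin of error is E = z·σ/√n, so n = (zσ/E)².
At 95% confidence, z = 1.960.
E = 10% of 5618 = 561.8 steps.
n = (1.960 × 1900 / 561.8)² = 43.94
Round up: n = 44.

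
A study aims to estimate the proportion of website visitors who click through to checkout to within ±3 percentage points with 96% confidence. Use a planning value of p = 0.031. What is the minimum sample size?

141

For a proportion with margin E = 0.03 at 96% confidence, z = 2.054.
n = p̂(1−p̂)(z/E)² = 0.031 × 0.969 × (2.054/0.03)² = 140.81
Round up: n = 141.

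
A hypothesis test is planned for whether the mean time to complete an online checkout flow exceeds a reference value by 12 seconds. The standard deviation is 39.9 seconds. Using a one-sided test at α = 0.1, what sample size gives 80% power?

For a one-sample z-test, n = ((z_α + z_β)·σ/δ)².
z_α = 1.282 (one-sided α = 0.1); z_β = 0.842 (power 80% → β = 0.2).
n = (2.124 × 39.9 / 12)² = 49.88
Round up: n = 50.

50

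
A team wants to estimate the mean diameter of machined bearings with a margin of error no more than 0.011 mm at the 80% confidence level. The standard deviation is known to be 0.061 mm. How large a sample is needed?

n = 51

For a mean, the margin of error is E = z·σ/√n, so n = (zσ/E)².
At 80% confidence, z = 1.282.
n = (1.282 × 0.061 / 0.011)² = 50.54
Round up: n = 51.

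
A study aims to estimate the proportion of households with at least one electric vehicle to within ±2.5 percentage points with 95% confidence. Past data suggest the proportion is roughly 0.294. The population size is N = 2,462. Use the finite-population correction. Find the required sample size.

For a proportion with margin E = 0.025 at 95% confidence, z = 1.960.
n = p̂(1−p̂)(z/E)² = 0.294 × 0.706 × (1.960/0.025)² = 1275.80 — call this n₀.
Finite-population correction with N = 2,462: n = n₀ / (1 + (n₀−1)/N) = 1275.80 / 1.518 = 840.45
Round up: n = 841.

n = 841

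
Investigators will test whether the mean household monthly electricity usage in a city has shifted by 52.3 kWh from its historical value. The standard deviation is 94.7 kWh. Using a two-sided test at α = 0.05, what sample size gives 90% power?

n = 35

For a one-sample z-test, n = ((z_{α/2} + z_β)·σ/δ)².
z_{α/2} = 1.960 (two-sided α = 0.05); z_β = 1.282 (power 90% → β = 0.1).
n = (3.242 × 94.7 / 52.3)² = 34.46
Round up: n = 35.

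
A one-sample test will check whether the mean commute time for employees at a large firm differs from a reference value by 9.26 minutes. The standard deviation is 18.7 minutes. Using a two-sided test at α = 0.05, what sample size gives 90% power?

43

For a one-sample z-test, n = ((z_{α/2} + z_β)·σ/δ)².
z_{α/2} = 1.960 (two-sided α = 0.05); z_β = 1.282 (power 90% → β = 0.1).
n = (3.242 × 18.7 / 9.26)² = 42.86
Round up: n = 43.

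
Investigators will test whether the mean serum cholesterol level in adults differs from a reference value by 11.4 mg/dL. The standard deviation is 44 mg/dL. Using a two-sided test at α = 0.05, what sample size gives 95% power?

194

For a one-sample z-test, n = ((z_{α/2} + z_β)·σ/δ)².
z_{α/2} = 1.960 (two-sided α = 0.05); z_β = 1.645 (power 95% → β = 0.05).
n = (3.605 × 44 / 11.4)² = 193.60
Round up: n = 194.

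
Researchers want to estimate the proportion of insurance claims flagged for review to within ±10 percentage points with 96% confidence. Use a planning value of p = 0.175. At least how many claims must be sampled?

For a proportion with margin E = 0.1 at 96% confidence, z = 2.054.
n = p̂(1−p̂)(z/E)² = 0.175 × 0.825 × (2.054/0.1)² = 60.91
Round up: n = 61.

61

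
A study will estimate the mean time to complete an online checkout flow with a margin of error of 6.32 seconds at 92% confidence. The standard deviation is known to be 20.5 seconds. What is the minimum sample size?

33

For a mean, the margin of error is E = z·σ/√n, so n = (zσ/E)².
At 92% confidence, z = 1.751.
n = (1.751 × 20.5 / 6.32)² = 32.26
Round up: n = 33.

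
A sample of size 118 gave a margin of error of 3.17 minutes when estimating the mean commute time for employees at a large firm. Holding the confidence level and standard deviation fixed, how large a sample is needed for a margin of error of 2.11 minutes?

Margin of error scales as 1/√n, so n₂ = n₁·(E₁/E₂)².
n₂ = 118 × (3.17/2.11)² = 118 × 2.257 = 266.33
Round up: n₂ = 267.

267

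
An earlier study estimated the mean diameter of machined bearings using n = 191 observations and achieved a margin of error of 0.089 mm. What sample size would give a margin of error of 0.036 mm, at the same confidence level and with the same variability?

Margin of error scales as 1/√n, so n₂ = n₁·(E₁/E₂)².
n₂ = 191 × (0.089/0.036)² = 191 × 6.112 = 1167.39
Round up: n₂ = 1168.

1168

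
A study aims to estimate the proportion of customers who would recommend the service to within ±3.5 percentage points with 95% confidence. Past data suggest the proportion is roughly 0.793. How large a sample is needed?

515

For a proportion with margin E = 0.035 at 95% confidence, z = 1.960.
n = p̂(1−p̂)(z/E)² = 0.793 × 0.207 × (1.960/0.035)² = 514.78
Round up: n = 515.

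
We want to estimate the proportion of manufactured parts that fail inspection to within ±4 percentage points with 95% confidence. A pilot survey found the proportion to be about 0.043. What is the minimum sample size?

For a proportion with margin E = 0.04 at 95% confidence, z = 1.960.
n = p̂(1−p̂)(z/E)² = 0.043 × 0.957 × (1.960/0.04)² = 98.80
Round up: n = 99.

99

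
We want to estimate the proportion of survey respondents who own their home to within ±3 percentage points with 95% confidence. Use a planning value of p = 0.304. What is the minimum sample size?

For a proportion with margin E = 0.03 at 95% confidence, z = 1.960.
n = p̂(1−p̂)(z/E)² = 0.304 × 0.696 × (1.960/0.03)² = 903.13
Round up: n = 904.

904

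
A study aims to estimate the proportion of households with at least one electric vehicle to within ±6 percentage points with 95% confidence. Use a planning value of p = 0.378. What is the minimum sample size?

For a proportion with margin E = 0.06 at 95% confidence, z = 1.960.
n = p̂(1−p̂)(z/E)² = 0.378 × 0.622 × (1.960/0.06)² = 250.89
Round up: n = 251.

n = 251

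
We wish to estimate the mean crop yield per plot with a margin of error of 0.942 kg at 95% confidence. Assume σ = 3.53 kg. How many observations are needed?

54

For a mean, the margin of error is E = z·σ/√n, so n = (zσ/E)².
At 95% confidence, z = 1.960.
n = (1.960 × 3.53 / 0.942)² = 53.95
Round up: n = 54.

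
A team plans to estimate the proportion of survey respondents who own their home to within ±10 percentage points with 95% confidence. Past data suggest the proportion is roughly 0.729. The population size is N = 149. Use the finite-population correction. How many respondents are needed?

51

For a proportion with margin E = 0.1 at 95% confidence, z = 1.960.
n = p̂(1−p̂)(z/E)² = 0.729 × 0.271 × (1.960/0.1)² = 75.89 — call this n₀.
Finite-population correction with N = 149: n = n₀ / (1 + (n₀−1)/N) = 75.89 / 1.503 = 50.49
Round up: n = 51.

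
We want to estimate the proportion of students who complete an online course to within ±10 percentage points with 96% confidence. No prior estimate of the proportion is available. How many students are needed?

For a proportion with margin E = 0.1 at 96% confidence, z = 2.054.
With no prior estimate, use p = 0.5, which maximizes p(1−p) at 0.25.
n = 0.25 × (z/E)² = 0.25 × (2.054/0.1)² = 105.47
Round up: n = 106.

106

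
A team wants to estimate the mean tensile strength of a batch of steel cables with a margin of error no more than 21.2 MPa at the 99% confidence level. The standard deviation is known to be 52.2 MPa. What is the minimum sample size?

n = 41

For a mean, the margin of error is E = z·σ/√n, so n = (zσ/E)².
At 99% confidence, z = 2.576.
n = (2.576 × 52.2 / 21.2)² = 40.23
Round up: n = 41.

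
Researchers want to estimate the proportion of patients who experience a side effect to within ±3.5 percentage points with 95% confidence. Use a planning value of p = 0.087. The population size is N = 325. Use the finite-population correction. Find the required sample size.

142

For a proportion with margin E = 0.035 at 95% confidence, z = 1.960.
n = p̂(1−p̂)(z/E)² = 0.087 × 0.913 × (1.960/0.035)² = 249.10 — call this n₀.
Finite-population correction with N = 325: n = n₀ / (1 + (n₀−1)/N) = 249.10 / 1.763 = 141.29
Round up: n = 142.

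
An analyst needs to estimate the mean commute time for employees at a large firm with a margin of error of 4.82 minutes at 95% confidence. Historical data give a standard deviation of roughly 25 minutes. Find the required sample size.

104

For a mean, the margin of error is E = z·σ/√n, so n = (zσ/E)².
At 95% confidence, z = 1.960.
n = (1.960 × 25 / 4.82)² = 103.35
Round up: n = 104.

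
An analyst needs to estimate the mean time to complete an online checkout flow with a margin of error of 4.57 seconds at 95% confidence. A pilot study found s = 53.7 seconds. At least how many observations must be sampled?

For a mean, the margin of error is E = z·σ/√n, so n = (zσ/E)².
At 95% confidence, z = 1.960.
n = (1.960 × 53.7 / 4.57)² = 530.43
Round up: n = 531.

531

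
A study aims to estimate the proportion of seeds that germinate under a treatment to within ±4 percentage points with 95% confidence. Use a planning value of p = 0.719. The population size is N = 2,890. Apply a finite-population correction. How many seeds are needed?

For a proportion with margin E = 0.04 at 95% confidence, z = 1.960.
n = p̂(1−p̂)(z/E)² = 0.719 × 0.281 × (1.960/0.04)² = 485.10 — call this n₀.
Finite-population correction with N = 2,890: n = n₀ / (1 + (n₀−1)/N) = 485.10 / 1.168 = 415.33
Round up: n = 416.

n = 416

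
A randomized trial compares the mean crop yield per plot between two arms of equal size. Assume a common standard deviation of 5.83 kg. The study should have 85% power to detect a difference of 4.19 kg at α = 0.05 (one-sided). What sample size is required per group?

For two equal groups, n per group = 2·((z_α + z_β)·σ/δ)².
z_α = 1.645; z_β = 1.036 (power 85%).
n = 2 × (2.681 × 5.83 / 4.19)² = 2 × 13.92 = 27.84
Round up: n = 28 per group.

28 per group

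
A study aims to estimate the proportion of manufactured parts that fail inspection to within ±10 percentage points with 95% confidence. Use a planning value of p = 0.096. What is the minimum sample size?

For a proportion with margin E = 0.1 at 95% confidence, z = 1.960.
n = p̂(1−p̂)(z/E)² = 0.096 × 0.904 × (1.960/0.1)² = 33.34
Round up: n = 34.

34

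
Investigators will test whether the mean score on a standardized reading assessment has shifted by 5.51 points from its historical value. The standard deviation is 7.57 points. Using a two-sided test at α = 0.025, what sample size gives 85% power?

21

For a one-sample z-test, n = ((z_{α/2} + z_β)·σ/δ)².
z_{α/2} = 2.241 (two-sided α = 0.025); z_β = 1.036 (power 85% → β = 0.15).
n = (3.277 × 7.57 / 5.51)² = 20.27
Round up: n = 21.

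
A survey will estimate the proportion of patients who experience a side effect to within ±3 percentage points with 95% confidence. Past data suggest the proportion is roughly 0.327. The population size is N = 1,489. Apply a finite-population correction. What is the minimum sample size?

577

For a proportion with margin E = 0.03 at 95% confidence, z = 1.960.
n = p̂(1−p̂)(z/E)² = 0.327 × 0.673 × (1.960/0.03)² = 939.36 — call this n₀.
Finite-population correction with N = 1,489: n = n₀ / (1 + (n₀−1)/N) = 939.36 / 1.63 = 576.29
Round up: n = 577.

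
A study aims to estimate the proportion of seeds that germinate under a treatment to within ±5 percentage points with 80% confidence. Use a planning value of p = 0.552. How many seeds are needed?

n = 163

For a proportion with margin E = 0.05 at 80% confidence, z = 1.282.
n = p̂(1−p̂)(z/E)² = 0.552 × 0.448 × (1.282/0.05)² = 162.57
Round up: n = 163.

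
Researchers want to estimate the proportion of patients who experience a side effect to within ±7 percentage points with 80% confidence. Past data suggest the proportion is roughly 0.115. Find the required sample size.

For a proportion with margin E = 0.07 at 80% confidence, z = 1.282.
n = p̂(1−p̂)(z/E)² = 0.115 × 0.885 × (1.282/0.07)² = 34.14
Round up: n = 35.

35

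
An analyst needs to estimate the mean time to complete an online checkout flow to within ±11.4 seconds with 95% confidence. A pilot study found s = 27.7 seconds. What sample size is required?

For a mean, the margin of error is E = z·σ/√n, so n = (zσ/E)².
At 95% confidence, z = 1.960.
n = (1.960 × 27.7 / 11.4)² = 22.68
Round up: n = 23.

23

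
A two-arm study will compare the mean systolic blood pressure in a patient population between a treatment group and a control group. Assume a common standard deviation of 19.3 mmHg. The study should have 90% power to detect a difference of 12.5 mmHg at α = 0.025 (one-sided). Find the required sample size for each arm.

For two equal groups, n per group = 2·((z_α + z_β)·σ/δ)².
z_α = 1.960; z_β = 1.282 (power 90%).
n = 2 × (3.242 × 19.3 / 12.5)² = 2 × 25.06 = 50.12
Round up: n = 51 per group.

51 per group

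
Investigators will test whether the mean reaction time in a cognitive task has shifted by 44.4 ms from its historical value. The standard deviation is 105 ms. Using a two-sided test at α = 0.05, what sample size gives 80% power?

For a one-sample z-test, n = ((z_{α/2} + z_β)·σ/δ)².
z_{α/2} = 1.960 (two-sided α = 0.05); z_β = 0.842 (power 80% → β = 0.2).
n = (2.802 × 105 / 44.4)² = 43.91
Round up: n = 44.

n = 44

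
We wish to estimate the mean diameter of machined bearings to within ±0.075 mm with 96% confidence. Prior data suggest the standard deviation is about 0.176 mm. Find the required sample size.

For a mean, the margin of error is E = z·σ/√n, so n = (zσ/E)².
At 96% confidence, z = 2.054.
n = (2.054 × 0.176 / 0.075)² = 23.23
Round up: n = 24.

n = 24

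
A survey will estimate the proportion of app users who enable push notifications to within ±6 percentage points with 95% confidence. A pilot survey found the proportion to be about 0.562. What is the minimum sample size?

263

For a proportion with margin E = 0.06 at 95% confidence, z = 1.960.
n = p̂(1−p̂)(z/E)² = 0.562 × 0.438 × (1.960/0.06)² = 262.68
Round up: n = 263.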